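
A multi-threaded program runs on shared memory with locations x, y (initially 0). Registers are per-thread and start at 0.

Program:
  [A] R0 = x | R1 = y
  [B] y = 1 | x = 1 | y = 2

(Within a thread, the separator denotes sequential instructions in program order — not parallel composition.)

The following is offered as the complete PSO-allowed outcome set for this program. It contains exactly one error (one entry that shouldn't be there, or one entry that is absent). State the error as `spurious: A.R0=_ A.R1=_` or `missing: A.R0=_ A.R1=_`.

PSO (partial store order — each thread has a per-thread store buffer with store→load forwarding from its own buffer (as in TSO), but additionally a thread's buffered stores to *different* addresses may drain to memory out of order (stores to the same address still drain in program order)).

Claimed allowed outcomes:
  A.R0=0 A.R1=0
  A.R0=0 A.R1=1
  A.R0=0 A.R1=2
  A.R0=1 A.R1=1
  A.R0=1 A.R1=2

outcome vector order: (A.R0,A.R1)
[PSO] allowed = {0/0; 0/1; 0/2; 1/0; 1/1; 1/2}
PSO∖claimed = {1/0}

missing: A.R0=1 A.R1=0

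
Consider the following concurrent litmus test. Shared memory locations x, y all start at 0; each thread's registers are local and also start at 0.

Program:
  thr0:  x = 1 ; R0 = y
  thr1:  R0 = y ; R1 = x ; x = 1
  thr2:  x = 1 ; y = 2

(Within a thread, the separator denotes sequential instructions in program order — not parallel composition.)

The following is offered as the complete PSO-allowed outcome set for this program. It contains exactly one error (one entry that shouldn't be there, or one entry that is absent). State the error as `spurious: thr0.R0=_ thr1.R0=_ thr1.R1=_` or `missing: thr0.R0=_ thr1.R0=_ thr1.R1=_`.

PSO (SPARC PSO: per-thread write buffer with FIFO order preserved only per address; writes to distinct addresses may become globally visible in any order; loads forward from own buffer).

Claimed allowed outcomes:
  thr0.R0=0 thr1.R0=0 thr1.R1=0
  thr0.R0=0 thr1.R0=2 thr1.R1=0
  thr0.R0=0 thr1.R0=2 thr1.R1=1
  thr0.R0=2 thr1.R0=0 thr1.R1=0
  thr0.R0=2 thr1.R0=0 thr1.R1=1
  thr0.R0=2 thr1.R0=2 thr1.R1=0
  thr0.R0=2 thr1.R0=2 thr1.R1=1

outcome vector order: (thr0.R0,thr1.R0,thr1.R1)
under PSO → <0 0 0> <0 0 1> <0 2 0> <0 2 1> <2 0 0> <2 0 1> <2 2 0> <2 2 1>
PSO∖claimed = {<0 0 1>}

missing: thr0.R0=0 thr1.R0=0 thr1.R1=1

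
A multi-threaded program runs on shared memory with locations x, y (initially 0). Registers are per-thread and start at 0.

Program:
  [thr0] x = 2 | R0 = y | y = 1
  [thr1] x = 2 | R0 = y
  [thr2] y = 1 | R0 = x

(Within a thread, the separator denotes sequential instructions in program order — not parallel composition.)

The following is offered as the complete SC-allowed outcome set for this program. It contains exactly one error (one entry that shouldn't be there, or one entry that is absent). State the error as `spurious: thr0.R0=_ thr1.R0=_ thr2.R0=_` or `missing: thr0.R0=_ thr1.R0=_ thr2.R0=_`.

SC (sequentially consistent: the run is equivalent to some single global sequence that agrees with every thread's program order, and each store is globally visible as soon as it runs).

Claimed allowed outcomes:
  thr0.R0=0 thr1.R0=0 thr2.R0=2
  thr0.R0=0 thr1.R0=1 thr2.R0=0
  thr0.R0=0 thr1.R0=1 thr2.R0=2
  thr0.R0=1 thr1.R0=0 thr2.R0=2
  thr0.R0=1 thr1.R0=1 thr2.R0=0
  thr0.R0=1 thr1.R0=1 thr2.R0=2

outcome vector order: (thr0.R0,thr1.R0,thr2.R0)
under SC → 002 012 102 110 112
claimed∖SC = {010}

spurious: thr0.R0=0 thr1.R0=1 thr2.R0=0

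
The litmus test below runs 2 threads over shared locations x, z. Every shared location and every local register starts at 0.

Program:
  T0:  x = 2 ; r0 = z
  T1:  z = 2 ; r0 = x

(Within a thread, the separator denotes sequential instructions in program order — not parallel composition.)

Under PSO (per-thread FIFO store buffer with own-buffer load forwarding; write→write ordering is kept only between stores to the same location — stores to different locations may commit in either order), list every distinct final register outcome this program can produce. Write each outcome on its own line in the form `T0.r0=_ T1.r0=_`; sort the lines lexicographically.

outcome vector order: (T0.r0,T1.r0)
|PSO outcomes| = 4

T0.r0=0 T1.r0=0
T0.r0=0 T1.r0=2
T0.r0=2 T1.r0=0
T0.r0=2 T1.r0=2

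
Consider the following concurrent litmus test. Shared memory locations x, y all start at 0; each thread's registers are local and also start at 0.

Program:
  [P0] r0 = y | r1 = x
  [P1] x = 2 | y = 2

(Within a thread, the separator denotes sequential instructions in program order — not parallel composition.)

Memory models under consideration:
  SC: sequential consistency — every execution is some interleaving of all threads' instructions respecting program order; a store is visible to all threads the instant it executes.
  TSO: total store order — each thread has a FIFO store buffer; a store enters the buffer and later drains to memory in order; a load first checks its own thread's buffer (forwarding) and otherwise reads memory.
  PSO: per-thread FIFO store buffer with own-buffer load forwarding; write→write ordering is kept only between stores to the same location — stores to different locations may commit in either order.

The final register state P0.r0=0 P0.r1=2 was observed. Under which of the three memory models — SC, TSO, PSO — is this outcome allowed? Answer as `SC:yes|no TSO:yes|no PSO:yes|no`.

outcome vector order: (P0.r0,P0.r1)
[SC] allowed = {(0,0); (0,2); (2,2)}
[TSO] allowed = {(0,0); (0,2); (2,2)}
[PSO] allowed = {(0,0); (0,2); (2,0); (2,2)}
target (0,2) ∈ {SC,TSO,PSO}

SC:yes TSO:yes PSO:yes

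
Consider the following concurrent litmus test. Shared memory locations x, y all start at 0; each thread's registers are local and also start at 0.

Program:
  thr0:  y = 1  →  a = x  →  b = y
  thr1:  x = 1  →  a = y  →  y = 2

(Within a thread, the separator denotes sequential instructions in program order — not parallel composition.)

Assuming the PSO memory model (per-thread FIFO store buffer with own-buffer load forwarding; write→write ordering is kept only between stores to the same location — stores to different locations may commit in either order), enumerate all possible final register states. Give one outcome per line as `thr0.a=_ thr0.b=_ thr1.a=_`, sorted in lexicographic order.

outcome vector order: (thr0.a,thr0.b,thr1.a)
|PSO outcomes| = 8

thr0.a=0 thr0.b=1 thr1.a=0
thr0.a=0 thr0.b=1 thr1.a=1
thr0.a=0 thr0.b=2 thr1.a=0
thr0.a=0 thr0.b=2 thr1.a=1
thr0.a=1 thr0.b=1 thr1.a=0
thr0.a=1 thr0.b=1 thr1.a=1
thr0.a=1 thr0.b=2 thr1.a=0
thr0.a=1 thr0.b=2 thr1.a=1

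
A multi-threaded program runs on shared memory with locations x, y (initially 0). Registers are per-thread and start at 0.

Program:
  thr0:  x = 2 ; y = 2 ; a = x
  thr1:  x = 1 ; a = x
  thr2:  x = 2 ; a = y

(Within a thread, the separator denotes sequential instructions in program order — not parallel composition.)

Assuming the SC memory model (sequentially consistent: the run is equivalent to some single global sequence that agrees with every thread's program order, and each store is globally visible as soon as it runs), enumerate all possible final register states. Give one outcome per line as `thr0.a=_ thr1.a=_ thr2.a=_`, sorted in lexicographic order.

thr0.a=1 thr1.a=1 thr2.a=0
thr0.a=1 thr1.a=1 thr2.a=2
thr0.a=1 thr1.a=2 thr2.a=2
thr0.a=2 thr1.a=1 thr2.a=0
thr0.a=2 thr1.a=1 thr2.a=2
thr0.a=2 thr1.a=2 thr2.a=0
thr0.a=2 thr1.a=2 thr2.a=2

outcome vector order: (thr0.a,thr1.a,thr2.a)
|SC outcomes| = 7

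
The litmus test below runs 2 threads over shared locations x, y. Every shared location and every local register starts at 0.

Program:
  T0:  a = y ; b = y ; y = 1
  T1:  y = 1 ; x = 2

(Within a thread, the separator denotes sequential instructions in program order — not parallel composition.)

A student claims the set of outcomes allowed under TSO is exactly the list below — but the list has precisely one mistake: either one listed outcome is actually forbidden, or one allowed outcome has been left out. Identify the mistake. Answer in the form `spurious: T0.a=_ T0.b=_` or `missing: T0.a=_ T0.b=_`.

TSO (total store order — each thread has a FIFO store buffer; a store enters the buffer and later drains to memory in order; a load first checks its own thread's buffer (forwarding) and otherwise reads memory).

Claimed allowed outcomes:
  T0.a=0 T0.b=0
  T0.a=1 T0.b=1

outcome vector order: (T0.a,T0.b)
under TSO → 0/0, 0/1, 1/1
TSO∖claimed = {0/1}

missing: T0.a=0 T0.b=1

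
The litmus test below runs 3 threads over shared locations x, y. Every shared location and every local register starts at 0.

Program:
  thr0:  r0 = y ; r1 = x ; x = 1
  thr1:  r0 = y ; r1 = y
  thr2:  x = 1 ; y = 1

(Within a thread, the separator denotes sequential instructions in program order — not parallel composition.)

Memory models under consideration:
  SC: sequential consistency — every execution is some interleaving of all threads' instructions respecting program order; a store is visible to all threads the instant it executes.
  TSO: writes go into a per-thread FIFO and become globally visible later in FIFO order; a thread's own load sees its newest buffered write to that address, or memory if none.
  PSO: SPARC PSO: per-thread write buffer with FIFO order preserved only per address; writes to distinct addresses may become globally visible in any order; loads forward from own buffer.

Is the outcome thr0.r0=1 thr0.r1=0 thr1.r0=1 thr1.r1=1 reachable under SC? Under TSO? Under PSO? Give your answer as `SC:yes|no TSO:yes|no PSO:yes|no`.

outcome vector order: (thr0.r0,thr0.r1,thr1.r0,thr1.r1)
under SC → (0,0,0,0); (0,0,0,1); (0,0,1,1); (0,1,0,0); (0,1,0,1); (0,1,1,1); (1,1,0,0); (1,1,0,1); (1,1,1,1)
under TSO → (0,0,0,0); (0,0,0,1); (0,0,1,1); (0,1,0,0); (0,1,0,1); (0,1,1,1); (1,1,0,0); (1,1,0,1); (1,1,1,1)
under PSO → (0,0,0,0); (0,0,0,1); (0,0,1,1); (0,1,0,0); (0,1,0,1); (0,1,1,1); (1,0,0,0); (1,0,0,1); (1,0,1,1); (1,1,0,0); (1,1,0,1); (1,1,1,1)
target (1,0,1,1) ∈ {PSO}

SC:no TSO:no PSO:yes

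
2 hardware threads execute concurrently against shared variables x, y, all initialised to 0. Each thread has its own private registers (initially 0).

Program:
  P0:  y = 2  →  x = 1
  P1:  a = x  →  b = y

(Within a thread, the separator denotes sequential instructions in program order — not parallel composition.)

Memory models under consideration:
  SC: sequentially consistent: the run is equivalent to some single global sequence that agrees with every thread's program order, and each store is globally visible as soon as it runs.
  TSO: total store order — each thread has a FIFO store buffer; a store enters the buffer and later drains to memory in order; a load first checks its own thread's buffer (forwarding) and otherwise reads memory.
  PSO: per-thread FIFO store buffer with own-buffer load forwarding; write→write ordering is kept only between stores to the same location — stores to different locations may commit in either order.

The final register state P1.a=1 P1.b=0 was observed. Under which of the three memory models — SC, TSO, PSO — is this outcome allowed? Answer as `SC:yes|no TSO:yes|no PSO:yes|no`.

outcome vector order: (P1.a,P1.b)
SC: 3 outcomes — {(0,0), (0,2), (1,2)}
TSO: 3 outcomes — {(0,0), (0,2), (1,2)}
PSO: 4 outcomes — {(0,0), (0,2), (1,0), (1,2)}
target (1,0) ∈ {PSO}

SC:no TSO:no PSO:yes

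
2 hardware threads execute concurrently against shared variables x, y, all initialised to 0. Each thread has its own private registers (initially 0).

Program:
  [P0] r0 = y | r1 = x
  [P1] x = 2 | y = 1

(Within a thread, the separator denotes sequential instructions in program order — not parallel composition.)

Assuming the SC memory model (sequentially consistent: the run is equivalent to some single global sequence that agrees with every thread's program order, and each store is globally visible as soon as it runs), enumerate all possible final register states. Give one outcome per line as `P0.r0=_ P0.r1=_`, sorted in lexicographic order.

P0.r0=0 P0.r1=0
P0.r0=0 P0.r1=2
P0.r0=1 P0.r1=2

outcome vector order: (P0.r0,P0.r1)
|SC outcomes| = 3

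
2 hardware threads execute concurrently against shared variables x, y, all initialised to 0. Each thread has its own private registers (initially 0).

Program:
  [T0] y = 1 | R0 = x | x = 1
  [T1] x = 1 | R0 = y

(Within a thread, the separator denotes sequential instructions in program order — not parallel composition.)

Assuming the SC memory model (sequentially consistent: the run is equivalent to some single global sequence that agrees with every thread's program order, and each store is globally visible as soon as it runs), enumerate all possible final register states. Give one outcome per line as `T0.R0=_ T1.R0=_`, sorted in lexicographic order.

outcome vector order: (T0.R0,T1.R0)
|SC outcomes| = 3

T0.R0=0 T1.R0=1
T0.R0=1 T1.R0=0
T0.R0=1 T1.R0=1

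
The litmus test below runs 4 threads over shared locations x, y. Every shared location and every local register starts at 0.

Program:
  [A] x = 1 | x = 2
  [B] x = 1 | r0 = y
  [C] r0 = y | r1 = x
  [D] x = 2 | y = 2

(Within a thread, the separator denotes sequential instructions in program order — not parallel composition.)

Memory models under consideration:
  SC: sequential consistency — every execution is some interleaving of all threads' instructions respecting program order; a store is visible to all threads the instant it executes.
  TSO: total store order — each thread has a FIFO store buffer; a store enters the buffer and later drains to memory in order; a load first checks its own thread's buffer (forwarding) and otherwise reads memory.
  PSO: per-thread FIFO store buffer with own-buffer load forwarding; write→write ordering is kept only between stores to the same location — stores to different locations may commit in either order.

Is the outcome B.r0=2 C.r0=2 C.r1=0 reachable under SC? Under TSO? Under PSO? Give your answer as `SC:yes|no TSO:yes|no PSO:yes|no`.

outcome vector order: (B.r0,C.r0,C.r1)
under SC → 0/0/0; 0/0/1; 0/0/2; 0/2/1; 0/2/2; 2/0/0; 2/0/1; 2/0/2; 2/2/1; 2/2/2
under TSO → 0/0/0; 0/0/1; 0/0/2; 0/2/1; 0/2/2; 2/0/0; 2/0/1; 2/0/2; 2/2/1; 2/2/2
under PSO → 0/0/0; 0/0/1; 0/0/2; 0/2/0; 0/2/1; 0/2/2; 2/0/0; 2/0/1; 2/0/2; 2/2/0; 2/2/1; 2/2/2
target 2/2/0 ∈ {PSO}

SC:no TSO:no PSO:yes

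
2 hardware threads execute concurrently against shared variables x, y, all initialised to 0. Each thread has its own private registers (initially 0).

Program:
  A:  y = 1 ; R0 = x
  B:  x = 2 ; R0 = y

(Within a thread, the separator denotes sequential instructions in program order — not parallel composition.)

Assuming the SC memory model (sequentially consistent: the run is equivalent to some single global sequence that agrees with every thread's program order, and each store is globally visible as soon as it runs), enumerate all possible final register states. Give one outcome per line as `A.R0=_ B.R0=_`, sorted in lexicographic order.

A.R0=0 B.R0=1
A.R0=2 B.R0=0
A.R0=2 B.R0=1

outcome vector order: (A.R0,B.R0)
|SC outcomes| = 3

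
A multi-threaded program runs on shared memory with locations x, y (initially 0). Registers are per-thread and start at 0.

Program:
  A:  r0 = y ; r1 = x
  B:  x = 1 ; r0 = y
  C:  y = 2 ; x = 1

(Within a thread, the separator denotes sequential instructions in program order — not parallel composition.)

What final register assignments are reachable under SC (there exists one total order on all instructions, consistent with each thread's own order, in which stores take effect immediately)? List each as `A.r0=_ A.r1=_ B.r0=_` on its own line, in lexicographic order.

outcome vector order: (A.r0,A.r1,B.r0)
|SC outcomes| = 7

A.r0=0 A.r1=0 B.r0=0
A.r0=0 A.r1=0 B.r0=2
A.r0=0 A.r1=1 B.r0=0
A.r0=0 A.r1=1 B.r0=2
A.r0=2 A.r1=0 B.r0=2
A.r0=2 A.r1=1 B.r0=0
A.r0=2 A.r1=1 B.r0=2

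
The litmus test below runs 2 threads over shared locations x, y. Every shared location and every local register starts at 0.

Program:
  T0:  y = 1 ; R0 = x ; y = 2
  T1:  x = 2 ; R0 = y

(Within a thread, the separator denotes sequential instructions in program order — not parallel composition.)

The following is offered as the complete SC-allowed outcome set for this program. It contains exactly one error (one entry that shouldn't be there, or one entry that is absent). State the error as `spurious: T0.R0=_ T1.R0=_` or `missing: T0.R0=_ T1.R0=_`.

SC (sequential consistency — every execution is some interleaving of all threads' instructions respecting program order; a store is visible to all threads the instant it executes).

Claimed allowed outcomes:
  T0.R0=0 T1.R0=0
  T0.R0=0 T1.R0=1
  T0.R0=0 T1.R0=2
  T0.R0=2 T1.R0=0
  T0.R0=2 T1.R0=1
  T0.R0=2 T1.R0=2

outcome vector order: (T0.R0,T1.R0)
SC: 5 outcomes — {(0,1); (0,2); (2,0); (2,1); (2,2)}
claimed∖SC = {(0,0)}

spurious: T0.R0=0 T1.R0=0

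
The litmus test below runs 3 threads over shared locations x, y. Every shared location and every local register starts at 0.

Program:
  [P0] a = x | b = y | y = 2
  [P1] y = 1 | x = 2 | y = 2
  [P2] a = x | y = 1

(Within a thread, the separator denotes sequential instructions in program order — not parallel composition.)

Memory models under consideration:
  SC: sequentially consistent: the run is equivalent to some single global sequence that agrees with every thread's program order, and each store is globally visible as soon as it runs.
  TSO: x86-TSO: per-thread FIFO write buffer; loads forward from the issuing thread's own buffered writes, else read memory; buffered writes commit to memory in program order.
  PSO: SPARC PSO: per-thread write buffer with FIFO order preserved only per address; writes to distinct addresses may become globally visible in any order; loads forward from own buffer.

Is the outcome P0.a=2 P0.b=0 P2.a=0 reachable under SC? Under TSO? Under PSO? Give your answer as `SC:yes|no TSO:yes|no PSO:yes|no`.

SC:no TSO:no PSO:yes

outcome vector order: (P0.a,P0.b,P2.a)
SC (10): 0/0/0, 0/0/2, 0/1/0, 0/1/2, 0/2/0, 0/2/2, 2/1/0, 2/1/2, 2/2/0, 2/2/2
TSO (10): 0/0/0, 0/0/2, 0/1/0, 0/1/2, 0/2/0, 0/2/2, 2/1/0, 2/1/2, 2/2/0, 2/2/2
PSO (12): 0/0/0, 0/0/2, 0/1/0, 0/1/2, 0/2/0, 0/2/2, 2/0/0, 2/0/2, 2/1/0, 2/1/2, 2/2/0, 2/2/2
target 2/0/0 ∈ {PSO}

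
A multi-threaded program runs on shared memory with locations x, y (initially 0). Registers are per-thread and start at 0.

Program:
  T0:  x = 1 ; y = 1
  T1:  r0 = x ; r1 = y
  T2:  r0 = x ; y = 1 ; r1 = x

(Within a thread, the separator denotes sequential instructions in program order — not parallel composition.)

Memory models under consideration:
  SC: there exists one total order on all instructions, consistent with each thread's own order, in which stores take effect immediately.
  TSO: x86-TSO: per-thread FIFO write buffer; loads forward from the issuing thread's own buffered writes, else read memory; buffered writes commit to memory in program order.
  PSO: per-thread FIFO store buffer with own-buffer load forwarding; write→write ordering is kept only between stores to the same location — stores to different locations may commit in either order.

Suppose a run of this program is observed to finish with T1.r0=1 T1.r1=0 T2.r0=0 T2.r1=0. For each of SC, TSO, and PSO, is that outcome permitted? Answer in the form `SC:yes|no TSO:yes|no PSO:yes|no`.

outcome vector order: (T1.r0,T1.r1,T2.r0,T2.r1)
SC: 11 outcomes — {(0,0,0,0), (0,0,0,1), (0,0,1,1), (0,1,0,0), (0,1,0,1), (0,1,1,1), (1,0,0,1), (1,0,1,1), (1,1,0,0), (1,1,0,1), (1,1,1,1)}
TSO: 12 outcomes — {(0,0,0,0), (0,0,0,1), (0,0,1,1), (0,1,0,0), (0,1,0,1), (0,1,1,1), (1,0,0,0), (1,0,0,1), (1,0,1,1), (1,1,0,0), (1,1,0,1), (1,1,1,1)}
PSO: 12 outcomes — {(0,0,0,0), (0,0,0,1), (0,0,1,1), (0,1,0,0), (0,1,0,1), (0,1,1,1), (1,0,0,0), (1,0,0,1), (1,0,1,1), (1,1,0,0), (1,1,0,1), (1,1,1,1)}
target (1,0,0,0) ∈ {TSO,PSO}

SC:no TSO:yes PSO:yes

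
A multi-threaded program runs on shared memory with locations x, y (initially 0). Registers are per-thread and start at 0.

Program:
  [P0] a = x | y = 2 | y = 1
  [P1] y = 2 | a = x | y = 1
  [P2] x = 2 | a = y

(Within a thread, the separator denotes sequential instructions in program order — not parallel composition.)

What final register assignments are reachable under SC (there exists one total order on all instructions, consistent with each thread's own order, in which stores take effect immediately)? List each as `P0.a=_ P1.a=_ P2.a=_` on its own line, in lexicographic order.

outcome vector order: (P0.a,P1.a,P2.a)
|SC outcomes| = 10

P0.a=0 P1.a=0 P2.a=1
P0.a=0 P1.a=0 P2.a=2
P0.a=0 P1.a=2 P2.a=0
P0.a=0 P1.a=2 P2.a=1
P0.a=0 P1.a=2 P2.a=2
P0.a=2 P1.a=0 P2.a=1
P0.a=2 P1.a=0 P2.a=2
P0.a=2 P1.a=2 P2.a=0
P0.a=2 P1.a=2 P2.a=1
P0.a=2 P1.a=2 P2.a=2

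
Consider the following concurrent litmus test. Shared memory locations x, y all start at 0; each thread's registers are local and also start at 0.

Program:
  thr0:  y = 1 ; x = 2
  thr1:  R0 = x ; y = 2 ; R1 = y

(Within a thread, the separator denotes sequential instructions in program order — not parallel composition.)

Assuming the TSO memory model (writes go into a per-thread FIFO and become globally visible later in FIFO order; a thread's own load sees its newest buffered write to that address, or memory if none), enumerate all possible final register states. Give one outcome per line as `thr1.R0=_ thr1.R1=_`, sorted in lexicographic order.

thr1.R0=0 thr1.R1=1
thr1.R0=0 thr1.R1=2
thr1.R0=2 thr1.R1=2

outcome vector order: (thr1.R0,thr1.R1)
|TSO outcomes| = 3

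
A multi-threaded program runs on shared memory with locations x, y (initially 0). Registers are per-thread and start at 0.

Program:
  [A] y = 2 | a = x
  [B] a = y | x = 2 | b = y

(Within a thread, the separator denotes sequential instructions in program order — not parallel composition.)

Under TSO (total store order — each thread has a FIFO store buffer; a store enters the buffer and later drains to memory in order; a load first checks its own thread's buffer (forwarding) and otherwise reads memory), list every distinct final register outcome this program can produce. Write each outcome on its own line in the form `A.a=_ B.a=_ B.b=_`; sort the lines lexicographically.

outcome vector order: (A.a,B.a,B.b)
|TSO outcomes| = 6

A.a=0 B.a=0 B.b=0
A.a=0 B.a=0 B.b=2
A.a=0 B.a=2 B.b=2
A.a=2 B.a=0 B.b=0
A.a=2 B.a=0 B.b=2
A.a=2 B.a=2 B.b=2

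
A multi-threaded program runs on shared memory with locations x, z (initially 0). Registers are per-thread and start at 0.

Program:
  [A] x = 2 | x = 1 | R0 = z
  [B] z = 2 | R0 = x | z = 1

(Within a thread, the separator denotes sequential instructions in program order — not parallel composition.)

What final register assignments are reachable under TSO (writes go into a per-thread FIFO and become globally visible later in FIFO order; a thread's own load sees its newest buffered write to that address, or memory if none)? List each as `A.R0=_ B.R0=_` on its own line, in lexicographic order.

A.R0=0 B.R0=0
A.R0=0 B.R0=1
A.R0=0 B.R0=2
A.R0=1 B.R0=0
A.R0=1 B.R0=1
A.R0=1 B.R0=2
A.R0=2 B.R0=0
A.R0=2 B.R0=1
A.R0=2 B.R0=2

outcome vector order: (A.R0,B.R0)
|TSO outcomes| = 9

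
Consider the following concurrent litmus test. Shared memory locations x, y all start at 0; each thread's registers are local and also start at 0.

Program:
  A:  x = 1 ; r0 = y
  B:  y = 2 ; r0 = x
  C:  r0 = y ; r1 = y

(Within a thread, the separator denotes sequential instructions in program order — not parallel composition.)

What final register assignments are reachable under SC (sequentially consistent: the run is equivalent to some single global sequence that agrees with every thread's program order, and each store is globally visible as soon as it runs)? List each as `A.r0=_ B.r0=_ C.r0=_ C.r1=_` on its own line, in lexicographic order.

A.r0=0 B.r0=1 C.r0=0 C.r1=0
A.r0=0 B.r0=1 C.r0=0 C.r1=2
A.r0=0 B.r0=1 C.r0=2 C.r1=2
A.r0=2 B.r0=0 C.r0=0 C.r1=0
A.r0=2 B.r0=0 C.r0=0 C.r1=2
A.r0=2 B.r0=0 C.r0=2 C.r1=2
A.r0=2 B.r0=1 C.r0=0 C.r1=0
A.r0=2 B.r0=1 C.r0=0 C.r1=2
A.r0=2 B.r0=1 C.r0=2 C.r1=2

outcome vector order: (A.r0,B.r0,C.r0,C.r1)
|SC outcomes| = 9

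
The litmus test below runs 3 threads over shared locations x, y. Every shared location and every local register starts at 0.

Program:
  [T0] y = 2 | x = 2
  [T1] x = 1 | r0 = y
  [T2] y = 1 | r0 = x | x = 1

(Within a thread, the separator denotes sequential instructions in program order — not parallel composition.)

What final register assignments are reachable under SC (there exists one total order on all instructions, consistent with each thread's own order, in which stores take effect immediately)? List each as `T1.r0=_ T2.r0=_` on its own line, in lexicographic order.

T1.r0=0 T2.r0=1
T1.r0=0 T2.r0=2
T1.r0=1 T2.r0=0
T1.r0=1 T2.r0=1
T1.r0=1 T2.r0=2
T1.r0=2 T2.r0=0
T1.r0=2 T2.r0=1
T1.r0=2 T2.r0=2

outcome vector order: (T1.r0,T2.r0)
|SC outcomes| = 8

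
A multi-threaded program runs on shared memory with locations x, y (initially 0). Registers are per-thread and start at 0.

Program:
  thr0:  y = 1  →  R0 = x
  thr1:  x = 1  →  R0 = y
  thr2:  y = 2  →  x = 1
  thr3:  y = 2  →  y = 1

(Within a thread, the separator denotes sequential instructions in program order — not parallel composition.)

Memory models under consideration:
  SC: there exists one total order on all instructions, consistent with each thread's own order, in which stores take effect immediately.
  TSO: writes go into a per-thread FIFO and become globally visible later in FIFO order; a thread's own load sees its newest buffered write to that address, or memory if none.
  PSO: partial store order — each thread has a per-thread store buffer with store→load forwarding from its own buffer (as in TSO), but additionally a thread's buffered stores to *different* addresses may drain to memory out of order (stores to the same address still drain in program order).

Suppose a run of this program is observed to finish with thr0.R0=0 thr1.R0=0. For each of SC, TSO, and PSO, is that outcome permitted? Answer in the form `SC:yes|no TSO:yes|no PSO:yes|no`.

SC:no TSO:yes PSO:yes

outcome vector order: (thr0.R0,thr1.R0)
[SC] allowed = {(0,1) (0,2) (1,0) (1,1) (1,2)}
[TSO] allowed = {(0,0) (0,1) (0,2) (1,0) (1,1) (1,2)}
[PSO] allowed = {(0,0) (0,1) (0,2) (1,0) (1,1) (1,2)}
target (0,0) ∈ {TSO,PSO}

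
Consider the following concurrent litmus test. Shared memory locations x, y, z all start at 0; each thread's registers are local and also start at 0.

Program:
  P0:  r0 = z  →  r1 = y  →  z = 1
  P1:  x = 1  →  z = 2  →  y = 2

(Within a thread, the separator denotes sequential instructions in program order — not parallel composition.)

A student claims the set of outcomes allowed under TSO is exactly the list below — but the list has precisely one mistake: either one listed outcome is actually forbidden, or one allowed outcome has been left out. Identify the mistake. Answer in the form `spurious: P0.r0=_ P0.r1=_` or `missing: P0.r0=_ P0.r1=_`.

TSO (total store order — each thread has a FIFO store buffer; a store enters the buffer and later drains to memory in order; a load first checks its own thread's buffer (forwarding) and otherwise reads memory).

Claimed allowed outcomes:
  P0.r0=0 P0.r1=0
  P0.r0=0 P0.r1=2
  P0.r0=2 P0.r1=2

missing: P0.r0=2 P0.r1=0

outcome vector order: (P0.r0,P0.r1)
TSO (4): 00; 02; 20; 22
TSO∖claimed = {20}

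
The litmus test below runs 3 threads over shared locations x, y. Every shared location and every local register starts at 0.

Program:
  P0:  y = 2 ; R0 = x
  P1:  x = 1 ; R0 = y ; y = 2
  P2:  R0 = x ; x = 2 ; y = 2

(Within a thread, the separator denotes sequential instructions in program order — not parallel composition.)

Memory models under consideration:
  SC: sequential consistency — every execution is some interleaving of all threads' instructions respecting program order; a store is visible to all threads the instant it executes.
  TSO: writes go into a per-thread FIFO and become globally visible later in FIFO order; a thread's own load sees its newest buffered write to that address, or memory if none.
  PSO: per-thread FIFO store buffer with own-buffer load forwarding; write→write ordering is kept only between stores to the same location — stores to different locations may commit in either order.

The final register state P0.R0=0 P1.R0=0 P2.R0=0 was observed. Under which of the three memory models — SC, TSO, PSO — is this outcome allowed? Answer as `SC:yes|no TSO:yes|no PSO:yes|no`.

outcome vector order: (P0.R0,P1.R0,P2.R0)
under SC → 0/2/0; 0/2/1; 1/0/0; 1/0/1; 1/2/0; 1/2/1; 2/0/0; 2/0/1; 2/2/0; 2/2/1
under TSO → 0/0/0; 0/0/1; 0/2/0; 0/2/1; 1/0/0; 1/0/1; 1/2/0; 1/2/1; 2/0/0; 2/0/1; 2/2/0; 2/2/1
under PSO → 0/0/0; 0/0/1; 0/2/0; 0/2/1; 1/0/0; 1/0/1; 1/2/0; 1/2/1; 2/0/0; 2/0/1; 2/2/0; 2/2/1
target 0/0/0 ∈ {TSO,PSO}

SC:no TSO:yes PSO:yes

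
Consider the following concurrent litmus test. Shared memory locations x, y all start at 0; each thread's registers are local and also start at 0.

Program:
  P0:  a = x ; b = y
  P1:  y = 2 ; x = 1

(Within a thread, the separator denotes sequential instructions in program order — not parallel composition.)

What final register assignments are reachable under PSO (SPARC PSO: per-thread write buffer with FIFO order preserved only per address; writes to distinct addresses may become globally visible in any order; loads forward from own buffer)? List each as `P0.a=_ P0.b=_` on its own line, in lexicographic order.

outcome vector order: (P0.a,P0.b)
|PSO outcomes| = 4

P0.a=0 P0.b=0
P0.a=0 P0.b=2
P0.a=1 P0.b=0
P0.a=1 P0.b=2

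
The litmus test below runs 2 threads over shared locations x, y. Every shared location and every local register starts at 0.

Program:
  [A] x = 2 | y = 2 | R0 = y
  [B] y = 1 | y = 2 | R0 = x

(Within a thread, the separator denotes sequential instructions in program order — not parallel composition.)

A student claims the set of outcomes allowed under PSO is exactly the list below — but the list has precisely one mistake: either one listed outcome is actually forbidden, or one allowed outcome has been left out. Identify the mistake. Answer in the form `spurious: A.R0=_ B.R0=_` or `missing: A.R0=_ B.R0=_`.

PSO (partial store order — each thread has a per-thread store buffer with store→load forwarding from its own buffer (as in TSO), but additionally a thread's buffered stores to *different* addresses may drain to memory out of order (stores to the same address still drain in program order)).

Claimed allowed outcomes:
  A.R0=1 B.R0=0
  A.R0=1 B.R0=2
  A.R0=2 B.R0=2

outcome vector order: (A.R0,B.R0)
PSO: 4 outcomes — {<1 0>, <1 2>, <2 0>, <2 2>}
PSO∖claimed = {<2 0>}

missing: A.R0=2 B.R0=0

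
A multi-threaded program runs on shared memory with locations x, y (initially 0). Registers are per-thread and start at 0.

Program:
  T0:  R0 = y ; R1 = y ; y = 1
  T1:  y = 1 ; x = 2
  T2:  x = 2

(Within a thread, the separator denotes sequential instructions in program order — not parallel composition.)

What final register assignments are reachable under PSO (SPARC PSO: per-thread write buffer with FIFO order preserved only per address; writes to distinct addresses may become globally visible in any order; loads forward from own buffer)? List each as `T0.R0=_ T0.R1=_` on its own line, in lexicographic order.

outcome vector order: (T0.R0,T0.R1)
|PSO outcomes| = 3

T0.R0=0 T0.R1=0
T0.R0=0 T0.R1=1
T0.R0=1 T0.R1=1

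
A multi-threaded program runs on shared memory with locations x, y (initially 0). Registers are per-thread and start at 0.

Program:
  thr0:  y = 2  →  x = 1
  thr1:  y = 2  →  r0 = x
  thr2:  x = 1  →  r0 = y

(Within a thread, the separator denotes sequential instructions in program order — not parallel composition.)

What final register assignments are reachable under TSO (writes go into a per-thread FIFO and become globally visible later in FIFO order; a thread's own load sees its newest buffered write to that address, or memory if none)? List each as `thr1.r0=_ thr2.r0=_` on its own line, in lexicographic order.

thr1.r0=0 thr2.r0=0
thr1.r0=0 thr2.r0=2
thr1.r0=1 thr2.r0=0
thr1.r0=1 thr2.r0=2

outcome vector order: (thr1.r0,thr2.r0)
|TSO outcomes| = 4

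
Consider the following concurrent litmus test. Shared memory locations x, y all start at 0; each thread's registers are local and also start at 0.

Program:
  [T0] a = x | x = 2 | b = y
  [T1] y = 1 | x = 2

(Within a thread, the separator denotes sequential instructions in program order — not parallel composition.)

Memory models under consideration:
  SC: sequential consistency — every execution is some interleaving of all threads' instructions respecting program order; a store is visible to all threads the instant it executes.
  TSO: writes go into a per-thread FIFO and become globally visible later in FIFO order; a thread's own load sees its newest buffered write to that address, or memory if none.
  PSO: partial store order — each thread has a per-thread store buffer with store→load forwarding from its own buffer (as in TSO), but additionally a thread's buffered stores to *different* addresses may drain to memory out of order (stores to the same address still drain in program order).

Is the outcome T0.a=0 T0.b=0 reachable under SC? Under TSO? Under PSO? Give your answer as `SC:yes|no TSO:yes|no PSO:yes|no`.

SC:yes TSO:yes PSO:yes

outcome vector order: (T0.a,T0.b)
SC: 3 outcomes — {(0,0); (0,1); (2,1)}
TSO: 3 outcomes — {(0,0); (0,1); (2,1)}
PSO: 4 outcomes — {(0,0); (0,1); (2,0); (2,1)}
target (0,0) ∈ {SC,TSO,PSO}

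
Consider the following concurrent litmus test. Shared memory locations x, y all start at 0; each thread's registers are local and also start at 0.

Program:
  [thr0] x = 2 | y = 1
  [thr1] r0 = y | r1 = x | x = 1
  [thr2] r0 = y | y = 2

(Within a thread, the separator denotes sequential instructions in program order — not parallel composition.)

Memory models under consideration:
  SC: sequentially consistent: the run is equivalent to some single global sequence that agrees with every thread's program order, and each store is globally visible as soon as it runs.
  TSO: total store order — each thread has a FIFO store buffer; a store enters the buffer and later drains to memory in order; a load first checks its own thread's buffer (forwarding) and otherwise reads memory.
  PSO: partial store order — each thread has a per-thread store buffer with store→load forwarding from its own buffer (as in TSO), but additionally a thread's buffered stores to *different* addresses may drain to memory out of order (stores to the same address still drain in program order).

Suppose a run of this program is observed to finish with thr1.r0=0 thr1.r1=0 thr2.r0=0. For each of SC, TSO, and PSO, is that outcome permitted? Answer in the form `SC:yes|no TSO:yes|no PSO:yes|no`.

outcome vector order: (thr1.r0,thr1.r1,thr2.r0)
SC: 9 outcomes — {000; 001; 020; 021; 120; 121; 200; 220; 221}
TSO: 9 outcomes — {000; 001; 020; 021; 120; 121; 200; 220; 221}
PSO: 12 outcomes — {000; 001; 020; 021; 100; 101; 120; 121; 200; 201; 220; 221}
target 000 ∈ {SC,TSO,PSO}

SC:yes TSO:yes PSO:yes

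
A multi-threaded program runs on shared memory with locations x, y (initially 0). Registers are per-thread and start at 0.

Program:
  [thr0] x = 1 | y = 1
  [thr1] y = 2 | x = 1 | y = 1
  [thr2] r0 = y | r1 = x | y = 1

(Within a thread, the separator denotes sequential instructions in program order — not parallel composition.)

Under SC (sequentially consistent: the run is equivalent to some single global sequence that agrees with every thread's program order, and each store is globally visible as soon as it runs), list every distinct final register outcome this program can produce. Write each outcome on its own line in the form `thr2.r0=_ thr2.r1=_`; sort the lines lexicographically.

outcome vector order: (thr2.r0,thr2.r1)
|SC outcomes| = 5

thr2.r0=0 thr2.r1=0
thr2.r0=0 thr2.r1=1
thr2.r0=1 thr2.r1=1
thr2.r0=2 thr2.r1=0
thr2.r0=2 thr2.r1=1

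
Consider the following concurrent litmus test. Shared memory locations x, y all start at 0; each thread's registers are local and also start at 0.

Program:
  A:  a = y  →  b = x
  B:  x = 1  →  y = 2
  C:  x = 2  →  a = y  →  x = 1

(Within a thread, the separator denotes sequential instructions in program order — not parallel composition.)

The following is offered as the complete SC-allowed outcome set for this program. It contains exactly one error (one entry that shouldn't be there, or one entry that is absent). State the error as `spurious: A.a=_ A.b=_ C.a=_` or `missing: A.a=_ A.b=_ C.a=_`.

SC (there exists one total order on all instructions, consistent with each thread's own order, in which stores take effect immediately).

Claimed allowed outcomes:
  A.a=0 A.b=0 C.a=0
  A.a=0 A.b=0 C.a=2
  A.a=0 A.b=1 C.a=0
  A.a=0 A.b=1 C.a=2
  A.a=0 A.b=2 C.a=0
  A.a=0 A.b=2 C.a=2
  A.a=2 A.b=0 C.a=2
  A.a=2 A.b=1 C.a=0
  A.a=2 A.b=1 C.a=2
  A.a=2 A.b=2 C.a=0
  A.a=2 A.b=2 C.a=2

outcome vector order: (A.a,A.b,C.a)
SC: 10 outcomes — {0/0/0; 0/0/2; 0/1/0; 0/1/2; 0/2/0; 0/2/2; 2/1/0; 2/1/2; 2/2/0; 2/2/2}
claimed∖SC = {2/0/2}

spurious: A.a=2 A.b=0 C.a=2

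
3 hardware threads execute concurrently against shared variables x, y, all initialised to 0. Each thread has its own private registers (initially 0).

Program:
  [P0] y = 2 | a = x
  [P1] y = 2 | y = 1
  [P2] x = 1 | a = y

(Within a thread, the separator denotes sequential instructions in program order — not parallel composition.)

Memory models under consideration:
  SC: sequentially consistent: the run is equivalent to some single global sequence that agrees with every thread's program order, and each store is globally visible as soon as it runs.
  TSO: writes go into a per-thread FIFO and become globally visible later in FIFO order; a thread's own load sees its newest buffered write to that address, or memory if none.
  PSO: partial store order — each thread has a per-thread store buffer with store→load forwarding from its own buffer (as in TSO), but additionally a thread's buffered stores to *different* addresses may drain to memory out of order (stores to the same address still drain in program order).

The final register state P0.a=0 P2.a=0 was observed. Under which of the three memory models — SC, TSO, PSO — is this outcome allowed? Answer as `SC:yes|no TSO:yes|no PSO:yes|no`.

SC:no TSO:yes PSO:yes

outcome vector order: (P0.a,P2.a)
[SC] allowed = {0/1; 0/2; 1/0; 1/1; 1/2}
[TSO] allowed = {0/0; 0/1; 0/2; 1/0; 1/1; 1/2}
[PSO] allowed = {0/0; 0/1; 0/2; 1/0; 1/1; 1/2}
target 0/0 ∈ {TSO,PSO}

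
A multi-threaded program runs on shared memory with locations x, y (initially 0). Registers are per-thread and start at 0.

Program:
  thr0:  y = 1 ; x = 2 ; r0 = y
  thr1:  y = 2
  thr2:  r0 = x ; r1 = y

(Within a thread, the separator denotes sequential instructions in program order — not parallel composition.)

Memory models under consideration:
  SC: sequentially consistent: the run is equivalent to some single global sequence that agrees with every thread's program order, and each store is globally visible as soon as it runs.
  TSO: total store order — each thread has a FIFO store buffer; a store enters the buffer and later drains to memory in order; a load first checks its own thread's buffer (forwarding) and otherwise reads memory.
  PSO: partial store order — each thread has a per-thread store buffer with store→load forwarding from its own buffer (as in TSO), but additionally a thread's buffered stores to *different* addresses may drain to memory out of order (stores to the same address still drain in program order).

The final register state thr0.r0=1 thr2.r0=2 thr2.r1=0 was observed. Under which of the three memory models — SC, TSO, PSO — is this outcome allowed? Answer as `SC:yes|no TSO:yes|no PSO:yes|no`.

outcome vector order: (thr0.r0,thr2.r0,thr2.r1)
under SC → 1/0/0; 1/0/1; 1/0/2; 1/2/1; 1/2/2; 2/0/0; 2/0/1; 2/0/2; 2/2/1; 2/2/2
under TSO → 1/0/0; 1/0/1; 1/0/2; 1/2/1; 1/2/2; 2/0/0; 2/0/1; 2/0/2; 2/2/1; 2/2/2
under PSO → 1/0/0; 1/0/1; 1/0/2; 1/2/0; 1/2/1; 1/2/2; 2/0/0; 2/0/1; 2/0/2; 2/2/0; 2/2/1; 2/2/2
target 1/2/0 ∈ {PSO}

SC:no TSO:no PSO:yes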